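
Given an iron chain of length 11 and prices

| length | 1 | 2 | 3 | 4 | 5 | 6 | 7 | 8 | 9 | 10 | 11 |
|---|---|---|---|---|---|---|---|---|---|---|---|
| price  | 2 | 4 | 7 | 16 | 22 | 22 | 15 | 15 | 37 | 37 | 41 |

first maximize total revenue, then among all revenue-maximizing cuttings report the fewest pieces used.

3

Let r[k] be the best obtainable value from length k. For each k, try every first piece i and keep the best of price[i] + r[k−i].
r[1] = 2
r[2] = 4  (first piece 1, then r[1]=2)
r[3] = 7
r[4] = 16
r[5] = 22
r[6] = 24  (first piece 1, then r[5]=22)
r[7] = 26  (first piece 1, then r[6]=24)
r[8] = 32  (first piece 4, then r[4]=16)
r[9] = 38  (first piece 4, then r[5]=22)
r[10] = 44  (first piece 5, then r[5]=22)
r[11] = 46  (first piece 1, then r[10]=44)
Maximum revenue is $46.
Now minimize piece count subject to staying optimal: for each k, pieces[k] = 1 + min over i with p[i]+r[k−i]=r[k] of pieces[k−i].
pieces[8] = 2
pieces[9] = 2
pieces[10] = 2
pieces[11] = 3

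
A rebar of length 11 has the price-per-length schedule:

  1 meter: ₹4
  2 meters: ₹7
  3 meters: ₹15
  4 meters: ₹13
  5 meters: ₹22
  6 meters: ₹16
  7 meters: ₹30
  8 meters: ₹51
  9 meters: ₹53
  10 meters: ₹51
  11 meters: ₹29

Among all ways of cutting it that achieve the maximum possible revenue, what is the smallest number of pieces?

Let r[k] be the best obtainable value from length k. For each k, try every first piece i and keep the best of price[i] + r[k−i].
r[1] = 4
r[2] = max(4+4, 7+0) = 8
r[3] = max(4+8, 7+4, 15+0) = 15
r[4] = max(4+15, 7+8, 15+4, 13+0) = 19
r[5] = max(4+19, 7+15, 15+8, 13+4, 22+0) = 23
r[6] = max(4+23, 7+19, 15+15, 13+8, 22+4, 16+0) = 30
r[7] = max(4+30, 7+23, 15+19, …, 16+4, 30+0) = 34
r[8] = max(4+34, 7+30, 15+23, …, 30+4, 51+0) = 51
r[9] = max(4+51, 7+34, 15+30, …, 51+4, 53+0) = 55
r[10] = max(4+55, 7+51, 15+34, …, 53+4, 51+0) = 59
r[11] = max(4+59, 7+55, 15+51, …, 51+4, 29+0) = 66
Maximum revenue is ₹66.
Now minimize piece count subject to staying optimal: for each k, pieces[k] = 1 + min over i with p[i]+r[k−i]=r[k] of pieces[k−i].
pieces[8] = 1
pieces[9] = 2
pieces[10] = 3
pieces[11] = 2

2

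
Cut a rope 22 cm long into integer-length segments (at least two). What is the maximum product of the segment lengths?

2916

Define f[k] = max over 1≤i<k of i · max(k−i, f[k−i]); the inner max lets the remainder stay uncut if that's better.
Small cases: f[2]=1, f[3]=2, f[4]=4, f[5]=6, f[6]=9, f[7]=12, f[8]=18, f[9]=27, f[10]=36, f[11]=54, f[12]=81, f[13]=108, f[14]=162.
f[15] = 3×max(12,81) = 3×81 = 243
f[16] = 2×max(14,162) = 2×162 = 324
f[17] = 2×max(15,243) = 2×243 = 486
f[18] = 3×max(15,243) = 3×243 = 729
f[19] = 2×max(17,486) = 2×486 = 972
f[20] = 2×max(18,729) = 2×729 = 1458
f[21] = 3×max(18,729) = 3×729 = 2187
f[22] = 2×max(20,1458) = 2×1458 = 2916
One optimal split: 3 + 3 + 3 + 3 + 3 + 3 + 2 + 2; product 3×3×3×3×3×3×2×2 = 2916.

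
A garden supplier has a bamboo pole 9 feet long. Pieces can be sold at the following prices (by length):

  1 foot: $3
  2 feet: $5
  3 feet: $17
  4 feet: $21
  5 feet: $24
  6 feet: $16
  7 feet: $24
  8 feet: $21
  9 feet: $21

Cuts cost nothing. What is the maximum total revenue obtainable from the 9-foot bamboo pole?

Let v[k] be the best obtainable value from length k. For each k, try every first piece i and keep the best of price[i] + v[k−i].
v[1] = 3
v[2] = max(3+3, 5+0) = 6
v[3] = max(3+6, 5+3, 17+0) = 17
v[4] = max(3+17, 5+6, 17+3, 21+0) = 21
v[5] = max(3+21, 5+17, 17+6, 21+3, 24+0) = 24
v[6] = max(3+24, 5+21, 17+17, 21+6, 24+3, 16+0) = 34
v[7] = max(3+34, 5+24, 17+21, …, 16+3, 24+0) = 38
v[8] = max(3+38, 5+34, 17+24, …, 24+3, 21+0) = 42
v[9] = max(3+42, 5+38, 17+34, …, 21+3, 21+0) = 51
One optimal cutting: 3 + 3 + 3 → $17 + $17 + $17 = $51.

51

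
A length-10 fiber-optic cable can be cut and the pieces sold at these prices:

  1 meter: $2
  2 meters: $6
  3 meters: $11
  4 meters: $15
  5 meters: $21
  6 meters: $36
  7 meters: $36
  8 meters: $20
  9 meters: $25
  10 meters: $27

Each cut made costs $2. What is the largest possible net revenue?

Build net[k] bottom-up: net[k] = max over allowed piece i of (p[i] + net[k−i]) − 2 per cut.
net[1] = 2
net[2] = max(2+2-2, 6+0) = 6
net[3] = max(2+6-2, 6+2-2, 11+0) = 11
net[4] = max(2+11-2, 6+6-2, 11+2-2, 15+0) = 15
net[5] = max(2+15-2, 6+11-2, 11+6-2, 15+2-2, 21+0) = 21
net[6] = max(2+21-2, 6+15-2, 11+11-2, 15+6-2, 21+2-2, 36+0) = 36
net[7] = max(2+36-2, 6+21-2, 11+15-2, …, 36+2-2, 36+0) = 36
net[8] = max(2+36-2, 6+36-2, 11+21-2, …, 36+2-2, 20+0) = 40
net[9] = max(2+40-2, 6+36-2, 11+36-2, …, 20+2-2, 25+0) = 45
net[10] = max(2+45-2, 6+40-2, 11+36-2, …, 25+2-2, 27+0) = 49
One optimal plan: pieces 6 + 4 (1 cut) → $51 − $2 = $49.

49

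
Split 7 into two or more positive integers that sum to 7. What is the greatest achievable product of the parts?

Fill P[k] for k=2..7: at each k try every first piece i and multiply by the better of (k−i) uncut or P[k−i].
Small cases: P[2]=1.
P[3] = 1×max(2,1) = 1×2 = 2
P[4] = 2×max(2,1) = 2×2 = 4
P[5] = 2×max(3,2) = 2×3 = 6
P[6] = 3×max(3,2) = 3×3 = 9
P[7] = 2×max(5,6) = 2×6 = 12
One optimal split: 3 + 2 + 2; product 3×2×2 = 12.

12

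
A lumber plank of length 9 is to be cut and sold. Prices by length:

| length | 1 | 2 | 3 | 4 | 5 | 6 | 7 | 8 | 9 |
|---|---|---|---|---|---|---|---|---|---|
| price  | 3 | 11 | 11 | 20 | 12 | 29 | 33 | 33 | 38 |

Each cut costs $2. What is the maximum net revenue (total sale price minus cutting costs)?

Build r[k] bottom-up: r[k] = max over allowed piece i of (p[i] + r[k−i]) − 2 per cut.
r[1] = 3
r[2] = 11
r[3] = 12  (first piece 1, then r[2]=11)
r[4] = 20  (first piece 2, then r[2]=11)
r[5] = 21  (first piece 1, then r[4]=20)
r[6] = 29  (first piece 2, then r[4]=20)
r[7] = 33
r[8] = 38  (first piece 2, then r[6]=29)
r[9] = 42  (first piece 2, then r[7]=33)
One optimal plan: pieces 7 + 2 (1 cut) → $44 − $2 = $42.

42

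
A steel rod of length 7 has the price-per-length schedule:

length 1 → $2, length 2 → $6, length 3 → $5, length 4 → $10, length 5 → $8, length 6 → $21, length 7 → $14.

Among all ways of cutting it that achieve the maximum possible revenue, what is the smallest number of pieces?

2

Build r[k] bottom-up: r[k] = max over allowed piece i of (p[i] + r[k−i]).
r[1] = 2
r[2] = max(2+2, 6+0) = 6
r[3] = max(2+6, 6+2, 5+0) = 8
r[4] = max(2+8, 6+6, 5+2, 10+0) = 12
r[5] = max(2+12, 6+8, 5+6, 10+2, 8+0) = 14
r[6] = max(2+14, 6+12, 5+8, 10+6, 8+2, 21+0) = 21
r[7] = max(2+21, 6+14, 5+12, …, 21+2, 14+0) = 23
Maximum revenue is $23.
Now minimize piece count subject to staying optimal: for each k, pieces[k] = 1 + min over i with p[i]+r[k−i]=r[k] of pieces[k−i].
pieces[4] = 2
pieces[5] = 3
pieces[6] = 1
pieces[7] = 2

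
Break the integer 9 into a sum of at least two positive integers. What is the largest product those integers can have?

27

Define m[k] = max over 1≤i<k of i · max(k−i, m[k−i]); the inner max lets the remainder stay uncut if that's better.
m[2] = 1·max(1,0) = 1·1 = 1
m[3] = 1·max(2,1) = 1·2 = 2
m[4] = 2·max(2,1) = 2·2 = 4
m[5] = 2·max(3,2) = 2·3 = 6
m[6] = 3·max(3,2) = 3·3 = 9
m[7] = 2·max(5,6) = 2·6 = 12
m[8] = 2·max(6,9) = 2·9 = 18
m[9] = 3·max(6,9) = 3·9 = 27
One optimal split: 3 + 3 + 3; product 3·3·3 = 27.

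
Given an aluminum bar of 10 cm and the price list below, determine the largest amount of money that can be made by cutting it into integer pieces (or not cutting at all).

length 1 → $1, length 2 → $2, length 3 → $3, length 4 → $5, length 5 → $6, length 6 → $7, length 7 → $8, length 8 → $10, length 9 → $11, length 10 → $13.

13

Consider every possible first cut. v[k] is the best of p[i]+v[k−i] over all sellable i≤k.
v[1] = 1
v[2] = max(1+1, 2+0) = 2
v[3] = max(1+2, 2+1, 3+0) = 3
v[4] = max(1+3, 2+2, 3+1, 5+0) = 5
v[5] = max(1+5, 2+3, 3+2, 5+1, 6+0) = 6
v[6] = max(1+6, 2+5, 3+3, 5+2, 6+1, 7+0) = 7
v[7] = max(1+7, 2+6, 3+5, …, 7+1, 8+0) = 8
v[8] = max(1+8, 2+7, 3+6, …, 8+1, 10+0) = 10
v[9] = max(1+10, 2+8, 3+7, …, 10+1, 11+0) = 11
v[10] = max(1+11, 2+10, 3+8, …, 11+1, 13+0) = 13
Best is to sell the whole 10-cm piece uncut for $13.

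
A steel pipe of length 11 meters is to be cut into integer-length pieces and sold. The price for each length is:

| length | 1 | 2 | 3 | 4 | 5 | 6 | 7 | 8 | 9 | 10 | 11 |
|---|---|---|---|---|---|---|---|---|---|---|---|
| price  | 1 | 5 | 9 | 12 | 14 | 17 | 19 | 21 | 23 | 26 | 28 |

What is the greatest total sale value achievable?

Let v[k] be the best obtainable value from length k. For each k, try every first piece i and keep the best of price[i] + v[k−i].
v[1] = 1
v[2] = 5
v[3] = 9
v[4] = 12
v[5] = 14  (first piece 2, then v[3]=9)
v[6] = 18  (first piece 3, then v[3]=9)
v[7] = 21  (first piece 3, then v[4]=12)
v[8] = 24  (first piece 4, then v[4]=12)
v[9] = 27  (first piece 3, then v[6]=18)
v[10] = 30  (first piece 3, then v[7]=21)
v[11] = 33  (first piece 3, then v[8]=24)
One optimal cutting: 4 + 4 + 3 → $12 + $12 + $9 = $33.

33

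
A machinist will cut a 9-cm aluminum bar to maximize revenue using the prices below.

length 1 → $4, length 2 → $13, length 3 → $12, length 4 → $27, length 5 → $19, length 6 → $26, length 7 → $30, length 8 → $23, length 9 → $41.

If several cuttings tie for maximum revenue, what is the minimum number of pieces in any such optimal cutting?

3

Consider every possible first cut. r[k] is the best of p[i]+r[k−i] over all sellable i≤k.
r[1] = 4
r[2] = 13
r[3] = 17  (first piece 1, then r[2]=13)
r[4] = 27
r[5] = 31  (first piece 1, then r[4]=27)
r[6] = 40  (first piece 2, then r[4]=27)
r[7] = 44  (first piece 1, then r[6]=40)
r[8] = 54  (first piece 4, then r[4]=27)
r[9] = 58  (first piece 1, then r[8]=54)
Maximum revenue is $58.
Now minimize piece count subject to staying optimal: for each k, pieces[k] = 1 + min over i with p[i]+r[k−i]=r[k] of pieces[k−i].
pieces[6] = 2
pieces[7] = 3
pieces[8] = 2
pieces[9] = 3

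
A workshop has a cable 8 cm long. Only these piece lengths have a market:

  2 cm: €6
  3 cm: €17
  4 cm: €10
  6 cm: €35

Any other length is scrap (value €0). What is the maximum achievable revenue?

41

Consider every possible first cut. r[k] is the best of p[i]+r[k−i] over all sellable i≤k.
r[1] = 0
r[2] = 6
r[3] = 17
r[4] = 17
r[5] = 23  (first piece 2, then r[3]=17)
r[6] = 35
r[7] = 35
r[8] = 41  (first piece 2, then r[6]=35)
One optimal cutting: 6 + 2 → €41.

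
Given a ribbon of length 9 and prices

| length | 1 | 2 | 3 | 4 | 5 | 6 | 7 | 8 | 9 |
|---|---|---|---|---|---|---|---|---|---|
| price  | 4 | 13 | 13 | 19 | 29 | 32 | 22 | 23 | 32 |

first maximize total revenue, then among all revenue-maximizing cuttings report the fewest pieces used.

Consider every possible first cut. r[k] is the best of p[i]+r[k−i] over all sellable i≤k.
r[1] = 4
r[2] = max(4+4, 13+0) = 13
r[3] = max(4+13, 13+4, 13+0) = 17
r[4] = max(4+17, 13+13, 13+4, 19+0) = 26
r[5] = max(4+26, 13+17, 13+13, 19+4, 29+0) = 30
r[6] = max(4+30, 13+26, 13+17, 19+13, 29+4, 32+0) = 39
r[7] = max(4+39, 13+30, 13+26, …, 32+4, 22+0) = 43
r[8] = max(4+43, 13+39, 13+30, …, 22+4, 23+0) = 52
r[9] = max(4+52, 13+43, 13+39, …, 23+4, 32+0) = 56
Maximum revenue is ¢56.
Now minimize piece count subject to staying optimal: for each k, pieces[k] = 1 + min over i with p[i]+r[k−i]=r[k] of pieces[k−i].
pieces[6] = 3
pieces[7] = 4
pieces[8] = 4
pieces[9] = 5

5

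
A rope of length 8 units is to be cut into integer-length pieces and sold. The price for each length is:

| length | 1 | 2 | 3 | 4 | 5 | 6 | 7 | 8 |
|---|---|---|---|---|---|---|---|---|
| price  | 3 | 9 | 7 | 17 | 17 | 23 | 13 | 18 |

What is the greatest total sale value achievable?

Consider every possible first cut. R[k] is the best of p[i]+R[k−i] over all sellable i≤k.
R[1] = 3
R[2] = max(3+3, 9+0) = 9
R[3] = max(3+9, 9+3, 7+0) = 12
R[4] = max(3+12, 9+9, 7+3, 17+0) = 18
R[5] = max(3+18, 9+12, 7+9, 17+3, 17+0) = 21
R[6] = max(3+21, 9+18, 7+12, 17+9, 17+3, 23+0) = 27
R[7] = max(3+27, 9+21, 7+18, …, 23+3, 13+0) = 30
R[8] = max(3+30, 9+27, 7+21, …, 13+3, 18+0) = 36
One optimal cutting: 2 + 2 + 2 + 2 → €9 + €9 + €9 + €9 = €36.

36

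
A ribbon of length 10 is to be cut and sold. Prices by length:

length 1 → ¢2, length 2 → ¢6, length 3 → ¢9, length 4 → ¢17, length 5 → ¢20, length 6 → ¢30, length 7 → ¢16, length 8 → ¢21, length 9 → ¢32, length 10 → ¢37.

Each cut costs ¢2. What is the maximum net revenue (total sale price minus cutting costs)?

Consider every possible first cut. r[k] is the best of p[i]+r[k−i] over all sellable i≤k, charging 2 whenever i<k.
r[1] = 2
r[2] = max(2+2-2, 6+0) = 6
r[3] = max(2+6-2, 6+2-2, 9+0) = 9
r[4] = max(2+9-2, 6+6-2, 9+2-2, 17+0) = 17
r[5] = max(2+17-2, 6+9-2, 9+6-2, 17+2-2, 20+0) = 20
r[6] = max(2+20-2, 6+17-2, 9+9-2, 17+6-2, 20+2-2, 30+0) = 30
r[7] = max(2+30-2, 6+20-2, 9+17-2, …, 30+2-2, 16+0) = 30
r[8] = max(2+30-2, 6+30-2, 9+20-2, …, 16+2-2, 21+0) = 34
r[9] = max(2+34-2, 6+30-2, 9+30-2, …, 21+2-2, 32+0) = 37
r[10] = max(2+37-2, 6+34-2, 9+30-2, …, 32+2-2, 37+0) = 45
One optimal plan: pieces 6 + 4 (1 cut) → ¢47 − ¢2 = ¢45.

45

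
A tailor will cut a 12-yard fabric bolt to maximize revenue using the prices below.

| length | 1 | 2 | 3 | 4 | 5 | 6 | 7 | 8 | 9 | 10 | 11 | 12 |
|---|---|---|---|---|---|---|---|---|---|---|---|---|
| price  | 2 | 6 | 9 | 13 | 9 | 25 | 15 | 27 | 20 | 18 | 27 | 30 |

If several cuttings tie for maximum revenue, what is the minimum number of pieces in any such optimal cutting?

2

Let r[k] be the best obtainable value from length k. For each k, try every first piece i and keep the best of price[i] + r[k−i].
r[1] = 2
r[2] = 6
r[3] = 9
r[4] = 13
r[5] = 15  (first piece 1, then r[4]=13)
r[6] = 25
r[7] = 27  (first piece 1, then r[6]=25)
r[8] = 31  (first piece 2, then r[6]=25)
r[9] = 34  (first piece 3, then r[6]=25)
r[10] = 38  (first piece 4, then r[6]=25)
r[11] = 40  (first piece 1, then r[10]=38)
r[12] = 50  (first piece 6, then r[6]=25)
Maximum revenue is $50.
Now minimize piece count subject to staying optimal: for each k, pieces[k] = 1 + min over i with p[i]+r[k−i]=r[k] of pieces[k−i].
pieces[9] = 2
pieces[10] = 2
pieces[11] = 3
pieces[12] = 2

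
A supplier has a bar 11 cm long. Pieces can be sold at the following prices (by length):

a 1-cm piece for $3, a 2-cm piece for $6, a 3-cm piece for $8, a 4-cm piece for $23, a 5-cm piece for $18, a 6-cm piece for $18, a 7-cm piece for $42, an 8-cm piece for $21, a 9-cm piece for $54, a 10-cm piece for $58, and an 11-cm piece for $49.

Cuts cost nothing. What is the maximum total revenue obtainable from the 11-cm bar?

Build r[k] bottom-up: r[k] = max over allowed piece i of (p[i] + r[k−i]).
r[1] = 3
r[2] = max(3+3, 6+0) = 6
r[3] = max(3+6, 6+3, 8+0) = 9
r[4] = max(3+9, 6+6, 8+3, 23+0) = 23
r[5] = max(3+23, 6+9, 8+6, 23+3, 18+0) = 26
r[6] = max(3+26, 6+23, 8+9, 23+6, 18+3, 18+0) = 29
r[7] = max(3+29, 6+26, 8+23, …, 18+3, 42+0) = 42
r[8] = max(3+42, 6+29, 8+26, …, 42+3, 21+0) = 46
r[9] = max(3+46, 6+42, 8+29, …, 21+3, 54+0) = 54
r[10] = max(3+54, 6+46, 8+42, …, 54+3, 58+0) = 58
r[11] = max(3+58, 6+54, 8+46, …, 58+3, 49+0) = 65
One optimal cutting: 7 + 4 → $42 + $23 = $65.

65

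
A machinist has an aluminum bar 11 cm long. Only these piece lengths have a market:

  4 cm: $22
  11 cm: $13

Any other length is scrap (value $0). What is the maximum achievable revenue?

Consider every possible first cut. r[k] is the best of p[i]+r[k−i] over all sellable i≤k.
r[1] = 0
r[2] = 0
r[3] = 0
r[4] = 22
r[5] = 22
r[6] = 22
r[7] = 22
r[8] = 44  (first piece 4, then r[4]=22)
r[9] = 44
r[10] = 44
r[11] = 44
One optimal cutting: pieces 4 + 4 with 3 cm of scrap → $44.

44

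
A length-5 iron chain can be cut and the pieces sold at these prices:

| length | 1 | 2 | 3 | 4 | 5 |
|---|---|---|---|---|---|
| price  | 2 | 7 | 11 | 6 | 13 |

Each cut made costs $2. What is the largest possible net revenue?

Consider every possible first cut. v[k] is the best of p[i]+v[k−i] over all sellable i≤k, charging 2 whenever i<k.
v[1] = 2
v[2] = max(2+2-2, 7+0) = 7
v[3] = max(2+7-2, 7+2-2, 11+0) = 11
v[4] = max(2+11-2, 7+7-2, 11+2-2, 6+0) = 12
v[5] = max(2+12-2, 7+11-2, 11+7-2, 6+2-2, 13+0) = 16
One optimal plan: pieces 3 + 2 (1 cut) → $18 − $2 = $16.

16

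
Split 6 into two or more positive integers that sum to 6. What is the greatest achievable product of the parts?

9

Fill f[k] for k=2..6: at each k try every first piece i and multiply by the better of (k−i) uncut or f[k−i].
f[2] = 1×max(1,0) = 1×1 = 1
f[3] = 1×max(2,1) = 1×2 = 2
f[4] = 2×max(2,1) = 2×2 = 4
f[5] = 2×max(3,2) = 2×3 = 6
f[6] = 3×max(3,2) = 3×3 = 9
One optimal split: 3 + 3; product 3×3 = 9.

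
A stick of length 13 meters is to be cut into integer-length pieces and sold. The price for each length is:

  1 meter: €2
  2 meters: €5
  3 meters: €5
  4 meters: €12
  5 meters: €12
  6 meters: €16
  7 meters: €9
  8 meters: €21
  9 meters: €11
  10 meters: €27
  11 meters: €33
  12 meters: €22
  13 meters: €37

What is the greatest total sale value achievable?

Build R[k] bottom-up: R[k] = max over allowed piece i of (p[i] + R[k−i]).
R[1] = 2
R[2] = max(2+2, 5+0) = 5
R[3] = max(2+5, 5+2, 5+0) = 7
R[4] = max(2+7, 5+5, 5+2, 12+0) = 12
R[5] = max(2+12, 5+7, 5+5, 12+2, 12+0) = 14
R[6] = max(2+14, 5+12, 5+7, 12+5, 12+2, 16+0) = 17
R[7] = max(2+17, 5+14, 5+12, …, 16+2, 9+0) = 19
R[8] = max(2+19, 5+17, 5+14, …, 9+2, 21+0) = 24
R[9] = max(2+24, 5+19, 5+17, …, 21+2, 11+0) = 26
R[10] = max(2+26, 5+24, 5+19, …, 11+2, 27+0) = 29
R[11] = max(2+29, 5+26, 5+24, …, 27+2, 33+0) = 33
R[12] = max(2+33, 5+29, 5+26, …, 33+2, 22+0) = 36
R[13] = max(2+36, 5+33, 5+29, …, 22+2, 37+0) = 38
One optimal cutting: 4 + 4 + 4 + 1 → €12 + €12 + €12 + €2 = €38.

38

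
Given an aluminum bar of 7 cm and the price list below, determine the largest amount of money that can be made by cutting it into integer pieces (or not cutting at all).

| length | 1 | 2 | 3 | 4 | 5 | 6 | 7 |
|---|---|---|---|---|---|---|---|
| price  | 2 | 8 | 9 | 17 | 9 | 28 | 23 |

Let r[k] be the best obtainable value from length k. For each k, try every first piece i and keep the best of price[i] + r[k−i].
r[1] = 2
r[2] = max(2+2, 8+0) = 8
r[3] = max(2+8, 8+2, 9+0) = 10
r[4] = max(2+10, 8+8, 9+2, 17+0) = 17
r[5] = max(2+17, 8+10, 9+8, 17+2, 9+0) = 19
r[6] = max(2+19, 8+17, 9+10, 17+8, 9+2, 28+0) = 28
r[7] = max(2+28, 8+19, 9+17, …, 28+2, 23+0) = 30
One optimal cutting: 6 + 1 → $28 + $2 = $30.

30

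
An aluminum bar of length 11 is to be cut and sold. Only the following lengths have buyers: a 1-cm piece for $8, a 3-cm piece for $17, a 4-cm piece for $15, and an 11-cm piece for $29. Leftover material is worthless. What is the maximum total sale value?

88

Build best[k] bottom-up: best[k] = max over allowed piece i of (p[i] + best[k−i]).
best[1] = 8
best[2] = 16  (first piece 1, then best[1]=8)
best[3] = max(8+16, 17+0) = 24
best[4] = max(8+24, 17+8, 15+0) = 32
best[5] = max(8+32, 17+16, 15+8) = 40
best[6] = max(8+40, 17+24, 15+16) = 48
best[7] = max(8+48, 17+32, 15+24) = 56
best[8] = max(8+56, 17+40, 15+32) = 64
best[9] = max(8+64, 17+48, 15+40) = 72
best[10] = max(8+72, 17+56, 15+48) = 80
best[11] = max(8+80, 17+64, 15+56, 29+0) = 88
One optimal cutting: 1 + 1 + 1 + 1 + 1 + 1 + 1 + 1 + 1 + 1 + 1 → $88.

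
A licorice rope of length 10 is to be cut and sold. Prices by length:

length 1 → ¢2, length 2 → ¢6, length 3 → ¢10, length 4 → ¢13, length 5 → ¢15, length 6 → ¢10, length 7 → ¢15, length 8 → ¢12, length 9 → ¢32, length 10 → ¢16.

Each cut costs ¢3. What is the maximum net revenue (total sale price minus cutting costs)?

Build r[k] bottom-up: r[k] = max over allowed piece i of (p[i] + r[k−i]) − 3 per cut.
r[1] = 2
r[2] = max(2+2-3, 6+0) = 6
r[3] = max(2+6-3, 6+2-3, 10+0) = 10
r[4] = max(2+10-3, 6+6-3, 10+2-3, 13+0) = 13
r[5] = max(2+13-3, 6+10-3, 10+6-3, 13+2-3, 15+0) = 15
r[6] = max(2+15-3, 6+13-3, 10+10-3, 13+6-3, 15+2-3, 10+0) = 17
r[7] = max(2+17-3, 6+15-3, 10+13-3, …, 10+2-3, 15+0) = 20
r[8] = max(2+20-3, 6+17-3, 10+15-3, …, 15+2-3, 12+0) = 23
r[9] = max(2+23-3, 6+20-3, 10+17-3, …, 12+2-3, 32+0) = 32
r[10] = max(2+32-3, 6+23-3, 10+20-3, …, 32+2-3, 16+0) = 31
One optimal plan: pieces 9 + 1 (1 cut) → ¢34 − ¢3 = ¢31.

31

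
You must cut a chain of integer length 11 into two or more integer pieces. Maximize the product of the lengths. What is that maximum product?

54

Let prod[k] be the best product for length k (with at least one cut). For each first piece i, the rest contributes max(k−i, prod[k−i]).
Small cases: prod[2]=1, prod[3]=2, prod[4]=4, prod[5]=6.
prod[6] = 3*max(3,2) = 3*3 = 9
prod[7] = 2*max(5,6) = 2*6 = 12
prod[8] = 2*max(6,9) = 2*9 = 18
prod[9] = 3*max(6,9) = 3*9 = 27
prod[10] = 2*max(8,18) = 2*18 = 36
prod[11] = 2*max(9,27) = 2*27 = 54
One optimal split: 3 + 3 + 3 + 2; product 3*3*3*2 = 54.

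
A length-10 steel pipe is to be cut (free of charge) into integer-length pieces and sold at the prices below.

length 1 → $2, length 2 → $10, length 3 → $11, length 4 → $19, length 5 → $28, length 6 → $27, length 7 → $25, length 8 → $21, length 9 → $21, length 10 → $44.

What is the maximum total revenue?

56

Consider every possible first cut. best[k] is the best of p[i]+best[k−i] over all sellable i≤k.
best[1] = 2
best[2] = 10
best[3] = 12  (first piece 1, then best[2]=10)
best[4] = 20  (first piece 2, then best[2]=10)
best[5] = 28
best[6] = 30  (first piece 1, then best[5]=28)
best[7] = 38  (first piece 2, then best[5]=28)
best[8] = 40  (first piece 1, then best[7]=38)
best[9] = 48  (first piece 2, then best[7]=38)
best[10] = 56  (first piece 5, then best[5]=28)
One optimal cutting: 5 + 5 → $28 + $28 = $56.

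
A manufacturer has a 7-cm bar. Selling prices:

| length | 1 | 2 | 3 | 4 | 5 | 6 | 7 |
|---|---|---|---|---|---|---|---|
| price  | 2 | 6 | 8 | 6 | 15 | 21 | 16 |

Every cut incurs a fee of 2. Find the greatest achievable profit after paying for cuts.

Let v[k] be the best obtainable value from length k. For each k, try every first piece i and keep the best of price[i] + v[k−i] minus the 2 cut fee when i<k.
v[1] = 2
v[2] = max(2+2-2, 6+0) = 6
v[3] = max(2+6-2, 6+2-2, 8+0) = 8
v[4] = max(2+8-2, 6+6-2, 8+2-2, 6+0) = 10
v[5] = max(2+10-2, 6+8-2, 8+6-2, 6+2-2, 15+0) = 15
v[6] = max(2+15-2, 6+10-2, 8+8-2, 6+6-2, 15+2-2, 21+0) = 21
v[7] = max(2+21-2, 6+15-2, 8+10-2, …, 21+2-2, 16+0) = 21
One optimal plan: pieces 6 + 1 (1 cut) → 23 − 2 = 21.

21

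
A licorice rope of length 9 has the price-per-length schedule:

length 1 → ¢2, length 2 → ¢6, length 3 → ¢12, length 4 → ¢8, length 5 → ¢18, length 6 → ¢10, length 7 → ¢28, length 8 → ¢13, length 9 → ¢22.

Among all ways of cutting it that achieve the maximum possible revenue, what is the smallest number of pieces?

3

Consider every possible first cut. r[k] is the best of p[i]+r[k−i] over all sellable i≤k.
r[1] = 2
r[2] = 6
r[3] = 12
r[4] = 14  (first piece 1, then r[3]=12)
r[5] = 18  (first piece 2, then r[3]=12)
r[6] = 24  (first piece 3, then r[3]=12)
r[7] = 28
r[8] = 30  (first piece 1, then r[7]=28)
r[9] = 36  (first piece 3, then r[6]=24)
Maximum revenue is ¢36.
Now minimize piece count subject to staying optimal: for each k, pieces[k] = 1 + min over i with p[i]+r[k−i]=r[k] of pieces[k−i].
pieces[6] = 2
pieces[7] = 1
pieces[8] = 2
pieces[9] = 3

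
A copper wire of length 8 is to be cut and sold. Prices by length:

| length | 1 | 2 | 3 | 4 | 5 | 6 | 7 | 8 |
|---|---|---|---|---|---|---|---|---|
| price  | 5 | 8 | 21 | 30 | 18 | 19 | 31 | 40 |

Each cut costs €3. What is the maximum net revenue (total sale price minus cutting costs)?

57

Consider every possible first cut. r[k] is the best of p[i]+r[k−i] over all sellable i≤k, charging 3 whenever i<k.
r[1] = 5
r[2] = 8
r[3] = 21
r[4] = 30
r[5] = 32  (first piece 1, then r[4]=30)
r[6] = 39  (first piece 3, then r[3]=21)
r[7] = 48  (first piece 3, then r[4]=30)
r[8] = 57  (first piece 4, then r[4]=30)
One optimal plan: pieces 4 + 4 (1 cut) → €60 − €3 = €57.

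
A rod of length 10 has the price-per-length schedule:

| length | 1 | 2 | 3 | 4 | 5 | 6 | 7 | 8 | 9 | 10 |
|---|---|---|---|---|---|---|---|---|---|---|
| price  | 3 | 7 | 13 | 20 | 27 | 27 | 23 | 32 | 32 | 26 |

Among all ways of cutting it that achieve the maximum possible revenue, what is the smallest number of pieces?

2

Let r[k] be the best obtainable value from length k. For each k, try every first piece i and keep the best of price[i] + r[k−i].
r[1] = 3
r[2] = max(3+3, 7+0) = 7
r[3] = max(3+7, 7+3, 13+0) = 13
r[4] = max(3+13, 7+7, 13+3, 20+0) = 20
r[5] = max(3+20, 7+13, 13+7, 20+3, 27+0) = 27
r[6] = max(3+27, 7+20, 13+13, 20+7, 27+3, 27+0) = 30
r[7] = max(3+30, 7+27, 13+20, …, 27+3, 23+0) = 34
r[8] = max(3+34, 7+30, 13+27, …, 23+3, 32+0) = 40
r[9] = max(3+40, 7+34, 13+30, …, 32+3, 32+0) = 47
r[10] = max(3+47, 7+40, 13+34, …, 32+3, 26+0) = 54
Maximum revenue is $54.
Now minimize piece count subject to staying optimal: for each k, pieces[k] = 1 + min over i with p[i]+r[k−i]=r[k] of pieces[k−i].
pieces[7] = 2
pieces[8] = 2
pieces[9] = 2
pieces[10] = 2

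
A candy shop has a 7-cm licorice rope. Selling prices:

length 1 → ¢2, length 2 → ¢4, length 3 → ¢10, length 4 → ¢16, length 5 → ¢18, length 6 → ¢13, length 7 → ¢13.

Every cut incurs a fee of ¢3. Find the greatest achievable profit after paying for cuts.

Let v[k] be the best obtainable value from length k. For each k, try every first piece i and keep the best of price[i] + v[k−i] minus the 3 cut fee when i<k.
v[1] = 2
v[2] = max(2+2-3, 4+0) = 4
v[3] = max(2+4-3, 4+2-3, 10+0) = 10
v[4] = max(2+10-3, 4+4-3, 10+2-3, 16+0) = 16
v[5] = max(2+16-3, 4+10-3, 10+4-3, 16+2-3, 18+0) = 18
v[6] = max(2+18-3, 4+16-3, 10+10-3, 16+4-3, 18+2-3, 13+0) = 17
v[7] = max(2+17-3, 4+18-3, 10+16-3, …, 13+2-3, 13+0) = 23
One optimal plan: pieces 4 + 3 (1 cut) → ¢26 − ¢3 = ¢23.

23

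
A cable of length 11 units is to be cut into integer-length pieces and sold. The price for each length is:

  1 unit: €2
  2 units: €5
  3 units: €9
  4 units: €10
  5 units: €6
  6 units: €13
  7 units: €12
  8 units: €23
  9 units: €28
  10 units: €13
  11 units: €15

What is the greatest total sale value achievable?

33

Build R[k] bottom-up: R[k] = max over allowed piece i of (p[i] + R[k−i]).
R[1] = 2
R[2] = max(2+2, 5+0) = 5
R[3] = max(2+5, 5+2, 9+0) = 9
R[4] = max(2+9, 5+5, 9+2, 10+0) = 11
R[5] = max(2+11, 5+9, 9+5, 10+2, 6+0) = 14
R[6] = max(2+14, 5+11, 9+9, 10+5, 6+2, 13+0) = 18
R[7] = max(2+18, 5+14, 9+11, …, 13+2, 12+0) = 20
R[8] = max(2+20, 5+18, 9+14, …, 12+2, 23+0) = 23
R[9] = max(2+23, 5+20, 9+18, …, 23+2, 28+0) = 28
R[10] = max(2+28, 5+23, 9+20, …, 28+2, 13+0) = 30
R[11] = max(2+30, 5+28, 9+23, …, 13+2, 15+0) = 33
One optimal cutting: 9 + 2 → €28 + €5 = €33.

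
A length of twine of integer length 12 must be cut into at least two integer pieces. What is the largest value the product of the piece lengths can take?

81

Define m[k] = max over 1≤i<k of i · max(k−i, m[k−i]); the inner max lets the remainder stay uncut if that's better.
m[2] = 1*max(1,0) = 1*1 = 1
m[3] = 1*max(2,1) = 1*2 = 2
m[4] = 2*max(2,1) = 2*2 = 4
m[5] = 2*max(3,2) = 2*3 = 6
m[6] = 3*max(3,2) = 3*3 = 9
m[7] = 2*max(5,6) = 2*6 = 12
m[8] = 2*max(6,9) = 2*9 = 18
m[9] = 3*max(6,9) = 3*9 = 27
m[10] = 2*max(8,18) = 2*18 = 36
m[11] = 2*max(9,27) = 2*27 = 54
m[12] = 3*max(9,27) = 3*27 = 81
One optimal split: 3 + 3 + 3 + 3; product 3*3*3*3 = 81.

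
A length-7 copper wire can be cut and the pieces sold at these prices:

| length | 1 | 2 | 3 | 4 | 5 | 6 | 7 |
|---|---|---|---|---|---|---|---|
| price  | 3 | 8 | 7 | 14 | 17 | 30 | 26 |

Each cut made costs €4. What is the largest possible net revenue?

29

Let r[k] be the best obtainable value from length k. For each k, try every first piece i and keep the best of price[i] + r[k−i] minus the 4 cut fee when i<k.
r[1] = 3
r[2] = max(3+3-4, 8+0) = 8
r[3] = max(3+8-4, 8+3-4, 7+0) = 7
r[4] = max(3+7-4, 8+8-4, 7+3-4, 14+0) = 14
r[5] = max(3+14-4, 8+7-4, 7+8-4, 14+3-4, 17+0) = 17
r[6] = max(3+17-4, 8+14-4, 7+7-4, 14+8-4, 17+3-4, 30+0) = 30
r[7] = max(3+30-4, 8+17-4, 7+14-4, …, 30+3-4, 26+0) = 29
One optimal plan: pieces 6 + 1 (1 cut) → €33 − €4 = €29.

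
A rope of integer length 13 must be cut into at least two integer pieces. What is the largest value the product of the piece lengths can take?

108

Define P[k] = max over 1≤i<k of i · max(k−i, P[k−i]); the inner max lets the remainder stay uncut if that's better.
P[2] = 1*max(1,0) = 1*1 = 1
P[3] = 1*max(2,1) = 1*2 = 2
P[4] = 2*max(2,1) = 2*2 = 4
P[5] = 2*max(3,2) = 2*3 = 6
P[6] = 3*max(3,2) = 3*3 = 9
P[7] = 2*max(5,6) = 2*6 = 12
P[8] = 2*max(6,9) = 2*9 = 18
P[9] = 3*max(6,9) = 3*9 = 27
P[10] = 2*max(8,18) = 2*18 = 36
P[11] = 2*max(9,27) = 2*27 = 54
P[12] = 3*max(9,27) = 3*27 = 81
P[13] = 2*max(11,54) = 2*54 = 108
One optimal split: 3 + 3 + 3 + 2 + 2; product 3*3*3*2*2 = 108.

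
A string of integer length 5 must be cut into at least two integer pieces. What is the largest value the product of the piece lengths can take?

6

Let f[k] be the best product for length k (with at least one cut). For each first piece i, the rest contributes max(k−i, f[k−i]).
f[2] = 1×max(1,0) = 1×1 = 1
f[3] = 1×max(2,1) = 1×2 = 2
f[4] = 2×max(2,1) = 2×2 = 4
f[5] = 2×max(3,2) = 2×3 = 6
One optimal split: 3 + 2; product 3×2 = 6.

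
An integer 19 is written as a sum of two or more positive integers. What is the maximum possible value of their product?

Let prod[k] be the best product for length k (with at least one cut). For each first piece i, the rest contributes max(k−i, prod[k−i]).
Small cases: prod[2]=1, prod[3]=2, prod[4]=4, prod[5]=6, prod[6]=9, prod[7]=12, prod[8]=18, prod[9]=27, prod[10]=36, prod[11]=54.
prod[12] = 3*max(9,27) = 3*27 = 81
prod[13] = 2*max(11,54) = 2*54 = 108
prod[14] = 2*max(12,81) = 2*81 = 162
prod[15] = 3*max(12,81) = 3*81 = 243
prod[16] = 2*max(14,162) = 2*162 = 324
prod[17] = 2*max(15,243) = 2*243 = 486
prod[18] = 3*max(15,243) = 3*243 = 729
prod[19] = 2*max(17,486) = 2*486 = 972
One optimal split: 3 + 3 + 3 + 3 + 3 + 2 + 2; product 3*3*3*3*3*2*2 = 972.

972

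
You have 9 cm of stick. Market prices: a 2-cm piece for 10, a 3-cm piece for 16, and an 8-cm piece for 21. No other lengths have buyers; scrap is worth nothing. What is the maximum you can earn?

Build r[k] bottom-up: r[k] = max over allowed piece i of (p[i] + r[k−i]).
r[1] = 0
r[2] = 10
r[3] = max(10+0, 16+0) = 16
r[4] = max(10+10, 16+0) = 20
r[5] = max(10+16, 16+10) = 26
r[6] = max(10+20, 16+16) = 32
r[7] = max(10+26, 16+20) = 36
r[8] = max(10+32, 16+26, 21+0) = 42
r[9] = max(10+36, 16+32, 21+0) = 48
One optimal cutting: 3 + 3 + 3 → 48.

48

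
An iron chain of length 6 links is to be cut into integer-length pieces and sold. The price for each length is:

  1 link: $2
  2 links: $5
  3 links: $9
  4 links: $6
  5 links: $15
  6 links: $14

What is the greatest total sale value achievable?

18

Let best[k] be the best obtainable value from length k. For each k, try every first piece i and keep the best of price[i] + best[k−i].
best[1] = 2
best[2] = max(2+2, 5+0) = 5
best[3] = max(2+5, 5+2, 9+0) = 9
best[4] = max(2+9, 5+5, 9+2, 6+0) = 11
best[5] = max(2+11, 5+9, 9+5, 6+2, 15+0) = 15
best[6] = max(2+15, 5+11, 9+9, 6+5, 15+2, 14+0) = 18
One optimal cutting: 3 + 3 → $9 + $9 = $18.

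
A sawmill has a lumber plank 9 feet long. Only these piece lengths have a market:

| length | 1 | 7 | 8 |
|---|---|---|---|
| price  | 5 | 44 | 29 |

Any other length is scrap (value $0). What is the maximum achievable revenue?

54

Consider every possible first cut. f[k] is the best of p[i]+f[k−i] over all sellable i≤k.
f[1] = 5
f[2] = 10  (first piece 1, then f[1]=5)
f[3] = 15  (first piece 1, then f[2]=10)
f[4] = 20  (first piece 1, then f[3]=15)
f[5] = 25  (first piece 1, then f[4]=20)
f[6] = 30  (first piece 1, then f[5]=25)
f[7] = 44
f[8] = 49  (first piece 1, then f[7]=44)
f[9] = 54  (first piece 1, then f[8]=49)
One optimal cutting: 7 + 1 + 1 → $54.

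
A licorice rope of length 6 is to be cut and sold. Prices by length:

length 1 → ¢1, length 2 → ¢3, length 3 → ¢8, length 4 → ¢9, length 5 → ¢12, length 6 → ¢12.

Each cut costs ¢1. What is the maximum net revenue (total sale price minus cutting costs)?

Let r[k] be the best obtainable value from length k. For each k, try every first piece i and keep the best of price[i] + r[k−i] minus the 1 cut fee when i<k.
r[1] = 1
r[2] = 3
r[3] = 8
r[4] = 9
r[5] = 12
r[6] = 15  (first piece 3, then r[3]=8)
One optimal plan: pieces 3 + 3 (1 cut) → ¢16 − ¢1 = ¢15.

15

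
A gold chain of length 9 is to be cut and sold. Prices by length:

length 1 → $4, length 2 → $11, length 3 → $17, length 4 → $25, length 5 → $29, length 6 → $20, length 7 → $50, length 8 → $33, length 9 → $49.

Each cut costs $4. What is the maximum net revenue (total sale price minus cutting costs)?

57

Let net[k] be the best obtainable value from length k. For each k, try every first piece i and keep the best of price[i] + net[k−i] minus the 4 cut fee when i<k.
net[1] = 4
net[2] = 11
net[3] = 17
net[4] = 25
net[5] = 29
net[6] = 32  (first piece 2, then net[4]=25)
net[7] = 50
net[8] = 50  (first piece 1, then net[7]=50)
net[9] = 57  (first piece 2, then net[7]=50)
One optimal plan: pieces 7 + 2 (1 cut) → $61 − $4 = $57.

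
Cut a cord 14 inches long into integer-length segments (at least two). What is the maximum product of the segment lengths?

162

Fill prod[k] for k=2..14: at each k try every first piece i and multiply by the better of (k−i) uncut or prod[k−i].
prod[2] = 1·max(1,0) = 1·1 = 1
prod[3] = 1·max(2,1) = 1·2 = 2
prod[4] = 2·max(2,1) = 2·2 = 4
prod[5] = 2·max(3,2) = 2·3 = 6
prod[6] = 3·max(3,2) = 3·3 = 9
prod[7] = 2·max(5,6) = 2·6 = 12
prod[8] = 2·max(6,9) = 2·9 = 18
prod[9] = 3·max(6,9) = 3·9 = 27
prod[10] = 2·max(8,18) = 2·18 = 36
prod[11] = 2·max(9,27) = 2·27 = 54
prod[12] = 3·max(9,27) = 3·27 = 81
prod[13] = 2·max(11,54) = 2·54 = 108
prod[14] = 2·max(12,81) = 2·81 = 162
One optimal split: 3 + 3 + 3 + 3 + 2; product 3·3·3·3·2 = 162.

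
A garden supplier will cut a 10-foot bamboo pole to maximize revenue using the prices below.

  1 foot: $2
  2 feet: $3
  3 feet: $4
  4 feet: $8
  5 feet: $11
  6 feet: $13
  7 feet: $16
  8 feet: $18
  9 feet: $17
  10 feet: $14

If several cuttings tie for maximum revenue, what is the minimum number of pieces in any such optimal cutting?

Let r[k] be the best obtainable value from length k. For each k, try every first piece i and keep the best of price[i] + r[k−i].
r[1] = 2
r[2] = 4  (first piece 1, then r[1]=2)
r[3] = 6  (first piece 1, then r[2]=4)
r[4] = 8  (first piece 1, then r[3]=6)
r[5] = 11
r[6] = 13  (first piece 1, then r[5]=11)
r[7] = 16
r[8] = 18  (first piece 1, then r[7]=16)
r[9] = 20  (first piece 1, then r[8]=18)
r[10] = 22  (first piece 1, then r[9]=20)
Maximum revenue is $22.
Now minimize piece count subject to staying optimal: for each k, pieces[k] = 1 + min over i with p[i]+r[k−i]=r[k] of pieces[k−i].
pieces[7] = 1
pieces[8] = 1
pieces[9] = 2
pieces[10] = 2

2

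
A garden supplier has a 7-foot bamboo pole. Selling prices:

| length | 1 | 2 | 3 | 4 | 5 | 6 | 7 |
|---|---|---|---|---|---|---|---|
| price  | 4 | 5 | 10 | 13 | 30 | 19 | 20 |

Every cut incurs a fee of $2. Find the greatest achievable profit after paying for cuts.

Consider every possible first cut. v[k] is the best of p[i]+v[k−i] over all sellable i≤k, charging 2 whenever i<k.
v[1] = 4
v[2] = max(4+4-2, 5+0) = 6
v[3] = max(4+6-2, 5+4-2, 10+0) = 10
v[4] = max(4+10-2, 5+6-2, 10+4-2, 13+0) = 13
v[5] = max(4+13-2, 5+10-2, 10+6-2, 13+4-2, 30+0) = 30
v[6] = max(4+30-2, 5+13-2, 10+10-2, 13+6-2, 30+4-2, 19+0) = 32
v[7] = max(4+32-2, 5+30-2, 10+13-2, …, 19+4-2, 20+0) = 34
One optimal plan: pieces 5 + 1 + 1 (2 cuts) → $38 − $4 = $34.

34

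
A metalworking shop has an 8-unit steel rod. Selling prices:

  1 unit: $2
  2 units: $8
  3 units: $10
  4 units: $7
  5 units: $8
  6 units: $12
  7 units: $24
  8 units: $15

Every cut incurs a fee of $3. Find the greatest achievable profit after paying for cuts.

Consider every possible first cut. net[k] is the best of p[i]+net[k−i] over all sellable i≤k, charging 3 whenever i<k.
net[1] = 2
net[2] = 8
net[3] = 10
net[4] = 13  (first piece 2, then net[2]=8)
net[5] = 15  (first piece 2, then net[3]=10)
net[6] = 18  (first piece 2, then net[4]=13)
net[7] = 24
net[8] = 23  (first piece 1, then net[7]=24)
One optimal plan: pieces 7 + 1 (1 cut) → $26 − $3 = $23.

23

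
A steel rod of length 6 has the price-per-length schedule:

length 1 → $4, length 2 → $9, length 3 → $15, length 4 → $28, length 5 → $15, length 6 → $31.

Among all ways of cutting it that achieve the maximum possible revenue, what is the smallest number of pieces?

2

Consider every possible first cut. r[k] is the best of p[i]+r[k−i] over all sellable i≤k.
r[1] = 4
r[2] = 9
r[3] = 15
r[4] = 28
r[5] = 32  (first piece 1, then r[4]=28)
r[6] = 37  (first piece 2, then r[4]=28)
Maximum revenue is $37.
Now minimize piece count subject to staying optimal: for each k, pieces[k] = 1 + min over i with p[i]+r[k−i]=r[k] of pieces[k−i].
pieces[3] = 1
pieces[4] = 1
pieces[5] = 2
pieces[6] = 2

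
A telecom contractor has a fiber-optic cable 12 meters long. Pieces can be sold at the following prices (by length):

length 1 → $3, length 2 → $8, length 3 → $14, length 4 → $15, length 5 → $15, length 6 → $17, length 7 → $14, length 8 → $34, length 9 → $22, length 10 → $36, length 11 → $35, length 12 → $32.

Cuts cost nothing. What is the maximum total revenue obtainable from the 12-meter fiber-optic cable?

Consider every possible first cut. r[k] is the best of p[i]+r[k−i] over all sellable i≤k.
r[1] = 3
r[2] = max(3+3, 8+0) = 8
r[3] = max(3+8, 8+3, 14+0) = 14
r[4] = max(3+14, 8+8, 14+3, 15+0) = 17
r[5] = max(3+17, 8+14, 14+8, 15+3, 15+0) = 22
r[6] = max(3+22, 8+17, 14+14, 15+8, 15+3, 17+0) = 28
r[7] = max(3+28, 8+22, 14+17, …, 17+3, 14+0) = 31
r[8] = max(3+31, 8+28, 14+22, …, 14+3, 34+0) = 36
r[9] = max(3+36, 8+31, 14+28, …, 34+3, 22+0) = 42
r[10] = max(3+42, 8+36, 14+31, …, 22+3, 36+0) = 45
r[11] = max(3+45, 8+42, 14+36, …, 36+3, 35+0) = 50
r[12] = max(3+50, 8+45, 14+42, …, 35+3, 32+0) = 56
One optimal cutting: 3 + 3 + 3 + 3 → $14 + $14 + $14 + $14 = $56.

56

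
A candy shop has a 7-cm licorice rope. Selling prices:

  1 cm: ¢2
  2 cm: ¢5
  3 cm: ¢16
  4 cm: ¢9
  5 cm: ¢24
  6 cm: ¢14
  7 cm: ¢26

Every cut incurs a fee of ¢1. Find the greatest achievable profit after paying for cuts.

Consider every possible first cut. v[k] is the best of p[i]+v[k−i] over all sellable i≤k, charging 1 whenever i<k.
v[1] = 2
v[2] = max(2+2-1, 5+0) = 5
v[3] = max(2+5-1, 5+2-1, 16+0) = 16
v[4] = max(2+16-1, 5+5-1, 16+2-1, 9+0) = 17
v[5] = max(2+17-1, 5+16-1, 16+5-1, 9+2-1, 24+0) = 24
v[6] = max(2+24-1, 5+17-1, 16+16-1, 9+5-1, 24+2-1, 14+0) = 31
v[7] = max(2+31-1, 5+24-1, 16+17-1, …, 14+2-1, 26+0) = 32
One optimal plan: pieces 3 + 3 + 1 (2 cuts) → ¢34 − ¢2 = ¢32.

32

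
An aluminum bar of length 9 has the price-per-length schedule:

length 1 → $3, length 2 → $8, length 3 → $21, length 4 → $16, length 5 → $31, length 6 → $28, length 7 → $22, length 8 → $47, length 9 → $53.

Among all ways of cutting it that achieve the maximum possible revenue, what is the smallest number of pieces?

Consider every possible first cut. r[k] is the best of p[i]+r[k−i] over all sellable i≤k.
r[1] = 3
r[2] = max(3+3, 8+0) = 8
r[3] = max(3+8, 8+3, 21+0) = 21
r[4] = max(3+21, 8+8, 21+3, 16+0) = 24
r[5] = max(3+24, 8+21, 21+8, 16+3, 31+0) = 31
r[6] = max(3+31, 8+24, 21+21, 16+8, 31+3, 28+0) = 42
r[7] = max(3+42, 8+31, 21+24, …, 28+3, 22+0) = 45
r[8] = max(3+45, 8+42, 21+31, …, 22+3, 47+0) = 52
r[9] = max(3+52, 8+45, 21+42, …, 47+3, 53+0) = 63
Maximum revenue is $63.
Now minimize piece count subject to staying optimal: for each k, pieces[k] = 1 + min over i with p[i]+r[k−i]=r[k] of pieces[k−i].
pieces[6] = 2
pieces[7] = 3
pieces[8] = 2
pieces[9] = 3

3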